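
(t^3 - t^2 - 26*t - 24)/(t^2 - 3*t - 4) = (t^2 - 2*t - 24)/(t - 4)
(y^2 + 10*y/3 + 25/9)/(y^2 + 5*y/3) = (y + 5/3)/y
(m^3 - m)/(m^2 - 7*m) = (m^2 - 1)/(m - 7)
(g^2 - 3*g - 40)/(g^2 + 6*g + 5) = (g - 8)/(g + 1)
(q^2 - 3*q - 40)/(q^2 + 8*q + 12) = (q^2 - 3*q - 40)/(q^2 + 8*q + 12)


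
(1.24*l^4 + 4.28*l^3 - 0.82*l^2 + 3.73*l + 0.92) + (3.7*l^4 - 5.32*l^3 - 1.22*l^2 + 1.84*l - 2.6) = 4.94*l^4 - 1.04*l^3 - 2.04*l^2 + 5.57*l - 1.68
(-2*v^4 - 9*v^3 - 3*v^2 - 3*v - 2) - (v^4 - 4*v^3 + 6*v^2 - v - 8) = -3*v^4 - 5*v^3 - 9*v^2 - 2*v + 6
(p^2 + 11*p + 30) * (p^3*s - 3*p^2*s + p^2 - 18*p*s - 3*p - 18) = p^5*s + 8*p^4*s + p^4 - 21*p^3*s + 8*p^3 - 288*p^2*s - 21*p^2 - 540*p*s - 288*p - 540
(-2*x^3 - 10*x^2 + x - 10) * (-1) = 2*x^3 + 10*x^2 - x + 10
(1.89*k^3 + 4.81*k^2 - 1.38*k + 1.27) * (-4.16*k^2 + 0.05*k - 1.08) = -7.8624*k^5 - 19.9151*k^4 + 3.9401*k^3 - 10.547*k^2 + 1.5539*k - 1.3716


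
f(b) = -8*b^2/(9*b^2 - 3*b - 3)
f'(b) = -8*b^2*(3 - 18*b)/(9*b^2 - 3*b - 3)^2 - 16*b/(9*b^2 - 3*b - 3)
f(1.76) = -1.26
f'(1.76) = 0.41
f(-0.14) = 0.07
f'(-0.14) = -1.08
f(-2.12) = -0.82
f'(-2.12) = 0.00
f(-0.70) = -1.12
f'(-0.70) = -1.77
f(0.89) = -4.34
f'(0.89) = 29.00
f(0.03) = 0.00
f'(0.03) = 0.15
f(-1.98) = -0.82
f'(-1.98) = -0.00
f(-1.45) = -0.83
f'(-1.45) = -0.05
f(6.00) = -0.95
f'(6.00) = 0.01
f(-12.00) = -0.87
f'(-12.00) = 0.00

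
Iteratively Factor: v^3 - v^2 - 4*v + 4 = (v - 2)*(v^2 + v - 2) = (v - 2)*(v - 1)*(v + 2)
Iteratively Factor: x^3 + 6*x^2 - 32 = (x + 4)*(x^2 + 2*x - 8) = (x - 2)*(x + 4)*(x + 4)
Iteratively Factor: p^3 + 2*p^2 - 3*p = (p)*(p^2 + 2*p - 3) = p*(p + 3)*(p - 1)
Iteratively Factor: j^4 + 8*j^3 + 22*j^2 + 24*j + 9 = (j + 1)*(j^3 + 7*j^2 + 15*j + 9) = (j + 1)^2*(j^2 + 6*j + 9) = (j + 1)^2*(j + 3)*(j + 3)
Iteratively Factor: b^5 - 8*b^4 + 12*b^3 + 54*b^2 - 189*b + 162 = (b - 3)*(b^4 - 5*b^3 - 3*b^2 + 45*b - 54) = (b - 3)^2*(b^3 - 2*b^2 - 9*b + 18) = (b - 3)^2*(b + 3)*(b^2 - 5*b + 6) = (b - 3)^3*(b + 3)*(b - 2)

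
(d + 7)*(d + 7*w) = d^2 + 7*d*w + 7*d + 49*w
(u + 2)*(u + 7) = u^2 + 9*u + 14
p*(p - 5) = p^2 - 5*p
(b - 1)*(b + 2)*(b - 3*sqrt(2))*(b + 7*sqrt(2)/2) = b^4 + sqrt(2)*b^3/2 + b^3 - 23*b^2 + sqrt(2)*b^2/2 - 21*b - sqrt(2)*b + 42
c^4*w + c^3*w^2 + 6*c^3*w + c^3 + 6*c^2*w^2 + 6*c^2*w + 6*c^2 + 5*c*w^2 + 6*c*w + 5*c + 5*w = (c + 1)*(c + 5)*(c + w)*(c*w + 1)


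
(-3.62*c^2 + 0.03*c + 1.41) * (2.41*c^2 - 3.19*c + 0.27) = -8.7242*c^4 + 11.6201*c^3 + 2.325*c^2 - 4.4898*c + 0.3807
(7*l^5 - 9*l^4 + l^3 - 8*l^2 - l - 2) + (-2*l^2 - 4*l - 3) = 7*l^5 - 9*l^4 + l^3 - 10*l^2 - 5*l - 5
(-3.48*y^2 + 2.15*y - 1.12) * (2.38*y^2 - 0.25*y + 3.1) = -8.2824*y^4 + 5.987*y^3 - 13.9911*y^2 + 6.945*y - 3.472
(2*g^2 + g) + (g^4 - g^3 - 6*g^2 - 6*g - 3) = g^4 - g^3 - 4*g^2 - 5*g - 3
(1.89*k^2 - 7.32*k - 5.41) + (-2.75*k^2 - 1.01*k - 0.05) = -0.86*k^2 - 8.33*k - 5.46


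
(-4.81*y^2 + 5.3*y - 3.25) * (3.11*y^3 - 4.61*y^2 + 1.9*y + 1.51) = -14.9591*y^5 + 38.6571*y^4 - 43.6795*y^3 + 17.7894*y^2 + 1.828*y - 4.9075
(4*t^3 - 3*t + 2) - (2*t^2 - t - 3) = 4*t^3 - 2*t^2 - 2*t + 5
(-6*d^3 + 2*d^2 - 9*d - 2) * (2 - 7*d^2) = 42*d^5 - 14*d^4 + 51*d^3 + 18*d^2 - 18*d - 4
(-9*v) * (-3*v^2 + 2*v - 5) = 27*v^3 - 18*v^2 + 45*v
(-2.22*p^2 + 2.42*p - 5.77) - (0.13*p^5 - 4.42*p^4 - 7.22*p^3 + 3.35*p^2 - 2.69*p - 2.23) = -0.13*p^5 + 4.42*p^4 + 7.22*p^3 - 5.57*p^2 + 5.11*p - 3.54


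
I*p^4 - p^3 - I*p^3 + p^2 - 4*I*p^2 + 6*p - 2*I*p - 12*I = (p - 3)*(p + 2)*(p + 2*I)*(I*p + 1)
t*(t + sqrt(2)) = t^2 + sqrt(2)*t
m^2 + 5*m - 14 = (m - 2)*(m + 7)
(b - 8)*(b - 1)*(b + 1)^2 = b^4 - 7*b^3 - 9*b^2 + 7*b + 8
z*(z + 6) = z^2 + 6*z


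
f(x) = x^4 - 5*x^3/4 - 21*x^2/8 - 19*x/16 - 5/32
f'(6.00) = 696.31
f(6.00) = 924.22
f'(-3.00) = -127.19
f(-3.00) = 94.53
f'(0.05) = -1.46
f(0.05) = -0.22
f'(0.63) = -4.98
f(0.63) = -2.10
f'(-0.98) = -3.41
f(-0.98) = 0.59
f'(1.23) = -5.87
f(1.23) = -5.63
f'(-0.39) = 0.05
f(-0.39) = 0.00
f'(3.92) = 161.55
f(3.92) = 115.68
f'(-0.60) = -0.25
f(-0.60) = 0.01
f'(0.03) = -1.35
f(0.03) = -0.19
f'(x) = 4*x^3 - 15*x^2/4 - 21*x/4 - 19/16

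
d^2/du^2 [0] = 0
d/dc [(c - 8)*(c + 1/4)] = 2*c - 31/4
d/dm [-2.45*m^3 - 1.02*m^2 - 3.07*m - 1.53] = -7.35*m^2 - 2.04*m - 3.07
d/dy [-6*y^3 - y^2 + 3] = 2*y*(-9*y - 1)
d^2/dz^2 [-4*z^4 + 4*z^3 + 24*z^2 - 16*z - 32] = -48*z^2 + 24*z + 48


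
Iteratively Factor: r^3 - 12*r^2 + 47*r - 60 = (r - 5)*(r^2 - 7*r + 12) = (r - 5)*(r - 3)*(r - 4)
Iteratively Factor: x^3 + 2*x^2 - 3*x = (x)*(x^2 + 2*x - 3) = x*(x - 1)*(x + 3)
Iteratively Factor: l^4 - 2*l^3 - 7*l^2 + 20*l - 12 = (l - 2)*(l^3 - 7*l + 6) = (l - 2)*(l + 3)*(l^2 - 3*l + 2) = (l - 2)^2*(l + 3)*(l - 1)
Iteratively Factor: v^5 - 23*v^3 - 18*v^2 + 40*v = (v - 5)*(v^4 + 5*v^3 + 2*v^2 - 8*v) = (v - 5)*(v - 1)*(v^3 + 6*v^2 + 8*v) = v*(v - 5)*(v - 1)*(v^2 + 6*v + 8) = v*(v - 5)*(v - 1)*(v + 4)*(v + 2)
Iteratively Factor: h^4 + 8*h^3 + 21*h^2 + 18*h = (h + 3)*(h^3 + 5*h^2 + 6*h) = h*(h + 3)*(h^2 + 5*h + 6) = h*(h + 2)*(h + 3)*(h + 3)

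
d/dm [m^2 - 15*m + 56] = 2*m - 15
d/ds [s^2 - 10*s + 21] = 2*s - 10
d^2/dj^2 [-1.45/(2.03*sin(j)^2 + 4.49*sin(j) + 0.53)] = (23.90122*sin(j)^4 + 39.648945*sin(j)^3 - 12.859905*sin(j)^2 - 82.748455*sin(j) - 55.34418)/(2.03*sin(j)^2 + 4.49*sin(j) + 0.53)^3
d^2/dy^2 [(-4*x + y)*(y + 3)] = 2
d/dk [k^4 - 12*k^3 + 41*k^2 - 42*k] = 4*k^3 - 36*k^2 + 82*k - 42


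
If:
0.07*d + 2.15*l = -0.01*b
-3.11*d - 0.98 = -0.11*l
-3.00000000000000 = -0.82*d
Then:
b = -24179.98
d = 3.66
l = 112.35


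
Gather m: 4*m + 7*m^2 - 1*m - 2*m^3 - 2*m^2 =-2*m^3 + 5*m^2 + 3*m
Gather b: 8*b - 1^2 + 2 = 8*b + 1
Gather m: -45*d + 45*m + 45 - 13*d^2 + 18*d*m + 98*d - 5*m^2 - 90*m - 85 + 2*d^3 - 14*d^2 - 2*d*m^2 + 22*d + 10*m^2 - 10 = 2*d^3 - 27*d^2 + 75*d + m^2*(5 - 2*d) + m*(18*d - 45) - 50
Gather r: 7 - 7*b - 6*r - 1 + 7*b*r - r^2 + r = -7*b - r^2 + r*(7*b - 5) + 6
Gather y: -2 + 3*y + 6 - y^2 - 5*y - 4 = -y^2 - 2*y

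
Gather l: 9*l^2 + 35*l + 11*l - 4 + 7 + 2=9*l^2 + 46*l + 5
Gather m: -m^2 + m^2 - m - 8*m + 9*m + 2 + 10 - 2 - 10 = 0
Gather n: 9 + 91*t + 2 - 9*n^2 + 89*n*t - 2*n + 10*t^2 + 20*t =-9*n^2 + n*(89*t - 2) + 10*t^2 + 111*t + 11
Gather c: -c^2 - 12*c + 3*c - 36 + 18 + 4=-c^2 - 9*c - 14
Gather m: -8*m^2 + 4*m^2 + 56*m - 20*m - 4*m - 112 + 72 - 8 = -4*m^2 + 32*m - 48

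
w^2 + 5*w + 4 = (w + 1)*(w + 4)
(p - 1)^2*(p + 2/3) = p^3 - 4*p^2/3 - p/3 + 2/3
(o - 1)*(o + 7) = o^2 + 6*o - 7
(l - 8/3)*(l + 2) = l^2 - 2*l/3 - 16/3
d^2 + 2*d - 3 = (d - 1)*(d + 3)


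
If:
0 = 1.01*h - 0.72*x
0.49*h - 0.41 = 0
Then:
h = 0.84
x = 1.17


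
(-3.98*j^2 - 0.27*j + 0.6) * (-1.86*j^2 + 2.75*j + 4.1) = 7.4028*j^4 - 10.4428*j^3 - 18.1765*j^2 + 0.543*j + 2.46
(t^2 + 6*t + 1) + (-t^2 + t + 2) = 7*t + 3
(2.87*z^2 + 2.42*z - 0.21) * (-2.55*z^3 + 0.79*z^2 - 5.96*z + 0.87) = -7.3185*z^5 - 3.9037*z^4 - 14.6579*z^3 - 12.0922*z^2 + 3.357*z - 0.1827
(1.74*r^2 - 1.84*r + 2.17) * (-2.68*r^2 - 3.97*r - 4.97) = -4.6632*r^4 - 1.9766*r^3 - 7.1586*r^2 + 0.5299*r - 10.7849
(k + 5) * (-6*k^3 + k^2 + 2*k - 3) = -6*k^4 - 29*k^3 + 7*k^2 + 7*k - 15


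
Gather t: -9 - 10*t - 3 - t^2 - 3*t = -t^2 - 13*t - 12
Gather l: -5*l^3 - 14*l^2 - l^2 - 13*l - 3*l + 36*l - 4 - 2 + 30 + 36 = -5*l^3 - 15*l^2 + 20*l + 60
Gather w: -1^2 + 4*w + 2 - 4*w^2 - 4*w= 1 - 4*w^2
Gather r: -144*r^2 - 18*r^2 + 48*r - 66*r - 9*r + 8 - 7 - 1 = -162*r^2 - 27*r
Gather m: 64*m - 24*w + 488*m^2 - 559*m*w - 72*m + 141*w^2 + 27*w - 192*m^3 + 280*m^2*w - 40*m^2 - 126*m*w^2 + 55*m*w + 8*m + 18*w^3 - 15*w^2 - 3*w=-192*m^3 + m^2*(280*w + 448) + m*(-126*w^2 - 504*w) + 18*w^3 + 126*w^2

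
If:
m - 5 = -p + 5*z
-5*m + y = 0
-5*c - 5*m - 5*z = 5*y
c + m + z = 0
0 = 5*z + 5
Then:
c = 1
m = 0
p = 0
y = 0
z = -1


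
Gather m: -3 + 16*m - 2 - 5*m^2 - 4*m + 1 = -5*m^2 + 12*m - 4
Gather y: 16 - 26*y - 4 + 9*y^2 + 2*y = 9*y^2 - 24*y + 12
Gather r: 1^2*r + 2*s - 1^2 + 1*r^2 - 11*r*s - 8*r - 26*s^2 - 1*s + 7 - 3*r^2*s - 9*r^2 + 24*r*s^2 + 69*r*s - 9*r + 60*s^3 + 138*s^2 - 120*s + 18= r^2*(-3*s - 8) + r*(24*s^2 + 58*s - 16) + 60*s^3 + 112*s^2 - 119*s + 24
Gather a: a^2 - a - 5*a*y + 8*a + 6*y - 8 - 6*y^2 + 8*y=a^2 + a*(7 - 5*y) - 6*y^2 + 14*y - 8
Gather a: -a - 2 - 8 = -a - 10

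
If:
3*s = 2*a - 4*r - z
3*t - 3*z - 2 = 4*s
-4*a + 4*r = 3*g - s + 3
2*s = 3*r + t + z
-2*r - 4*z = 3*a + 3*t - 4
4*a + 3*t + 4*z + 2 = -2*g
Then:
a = 3196/939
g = -3037/939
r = 1378/939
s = 326/313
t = -124/939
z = -2054/939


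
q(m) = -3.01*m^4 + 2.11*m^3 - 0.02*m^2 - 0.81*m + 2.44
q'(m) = -12.04*m^3 + 6.33*m^2 - 0.04*m - 0.81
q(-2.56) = -160.30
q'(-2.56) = 242.77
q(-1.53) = -20.42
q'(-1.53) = 57.19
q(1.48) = -6.40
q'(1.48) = -26.04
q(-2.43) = -130.94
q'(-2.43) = 209.43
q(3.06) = -203.68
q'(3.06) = -286.64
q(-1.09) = -3.68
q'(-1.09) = 22.35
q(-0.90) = -0.36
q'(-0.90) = 13.13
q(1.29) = -2.44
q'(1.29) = -16.17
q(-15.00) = -159492.41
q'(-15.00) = 42059.04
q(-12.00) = -66052.16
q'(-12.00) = 21716.31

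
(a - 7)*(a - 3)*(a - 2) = a^3 - 12*a^2 + 41*a - 42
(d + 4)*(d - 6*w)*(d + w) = d^3 - 5*d^2*w + 4*d^2 - 6*d*w^2 - 20*d*w - 24*w^2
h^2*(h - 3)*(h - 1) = h^4 - 4*h^3 + 3*h^2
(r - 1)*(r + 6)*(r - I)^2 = r^4 + 5*r^3 - 2*I*r^3 - 7*r^2 - 10*I*r^2 - 5*r + 12*I*r + 6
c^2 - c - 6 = (c - 3)*(c + 2)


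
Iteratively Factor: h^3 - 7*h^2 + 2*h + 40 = (h - 4)*(h^2 - 3*h - 10) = (h - 4)*(h + 2)*(h - 5)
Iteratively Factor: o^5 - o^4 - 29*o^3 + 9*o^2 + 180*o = (o)*(o^4 - o^3 - 29*o^2 + 9*o + 180) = o*(o - 5)*(o^3 + 4*o^2 - 9*o - 36) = o*(o - 5)*(o + 3)*(o^2 + o - 12) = o*(o - 5)*(o + 3)*(o + 4)*(o - 3)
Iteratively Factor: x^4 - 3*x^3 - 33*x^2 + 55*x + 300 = (x + 3)*(x^3 - 6*x^2 - 15*x + 100) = (x - 5)*(x + 3)*(x^2 - x - 20) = (x - 5)^2*(x + 3)*(x + 4)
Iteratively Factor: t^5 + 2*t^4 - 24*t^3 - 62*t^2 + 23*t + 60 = (t + 4)*(t^4 - 2*t^3 - 16*t^2 + 2*t + 15) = (t - 1)*(t + 4)*(t^3 - t^2 - 17*t - 15) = (t - 5)*(t - 1)*(t + 4)*(t^2 + 4*t + 3) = (t - 5)*(t - 1)*(t + 3)*(t + 4)*(t + 1)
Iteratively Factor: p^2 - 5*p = (p - 5)*(p)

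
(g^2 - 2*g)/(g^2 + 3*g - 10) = g/(g + 5)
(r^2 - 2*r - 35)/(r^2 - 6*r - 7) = (r + 5)/(r + 1)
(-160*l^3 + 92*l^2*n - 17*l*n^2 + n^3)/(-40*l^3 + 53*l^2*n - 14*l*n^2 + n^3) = (4*l - n)/(l - n)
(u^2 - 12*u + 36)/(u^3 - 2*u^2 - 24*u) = (u - 6)/(u*(u + 4))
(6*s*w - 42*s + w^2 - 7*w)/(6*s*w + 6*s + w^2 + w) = (w - 7)/(w + 1)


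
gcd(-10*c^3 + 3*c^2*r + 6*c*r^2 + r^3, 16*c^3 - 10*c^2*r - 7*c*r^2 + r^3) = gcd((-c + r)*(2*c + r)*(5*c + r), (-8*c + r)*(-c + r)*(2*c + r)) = -2*c^2 + c*r + r^2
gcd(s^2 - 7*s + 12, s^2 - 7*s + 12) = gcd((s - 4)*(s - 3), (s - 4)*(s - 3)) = s^2 - 7*s + 12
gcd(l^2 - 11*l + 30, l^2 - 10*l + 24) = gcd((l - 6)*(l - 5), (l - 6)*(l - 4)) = l - 6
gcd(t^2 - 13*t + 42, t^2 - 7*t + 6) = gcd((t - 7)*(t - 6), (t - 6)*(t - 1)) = t - 6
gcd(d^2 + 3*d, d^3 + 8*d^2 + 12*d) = d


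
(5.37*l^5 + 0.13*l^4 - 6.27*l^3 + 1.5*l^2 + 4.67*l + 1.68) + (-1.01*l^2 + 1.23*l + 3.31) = 5.37*l^5 + 0.13*l^4 - 6.27*l^3 + 0.49*l^2 + 5.9*l + 4.99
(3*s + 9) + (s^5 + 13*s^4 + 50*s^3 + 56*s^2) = s^5 + 13*s^4 + 50*s^3 + 56*s^2 + 3*s + 9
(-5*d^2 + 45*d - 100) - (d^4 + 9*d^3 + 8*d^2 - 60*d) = -d^4 - 9*d^3 - 13*d^2 + 105*d - 100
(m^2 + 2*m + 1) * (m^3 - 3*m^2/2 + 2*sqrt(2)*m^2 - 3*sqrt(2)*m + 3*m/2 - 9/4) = m^5 + m^4/2 + 2*sqrt(2)*m^4 - m^3/2 + sqrt(2)*m^3 - 4*sqrt(2)*m^2 - 3*m^2/4 - 3*sqrt(2)*m - 3*m - 9/4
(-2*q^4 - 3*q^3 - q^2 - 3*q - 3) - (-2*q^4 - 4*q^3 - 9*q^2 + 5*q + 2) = q^3 + 8*q^2 - 8*q - 5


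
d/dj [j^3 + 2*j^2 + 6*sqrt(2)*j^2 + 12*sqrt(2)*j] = 3*j^2 + 4*j + 12*sqrt(2)*j + 12*sqrt(2)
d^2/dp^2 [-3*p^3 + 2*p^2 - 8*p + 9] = 4 - 18*p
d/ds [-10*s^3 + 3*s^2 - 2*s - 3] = -30*s^2 + 6*s - 2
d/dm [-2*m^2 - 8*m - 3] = -4*m - 8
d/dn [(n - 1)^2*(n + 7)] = (n - 1)*(3*n + 13)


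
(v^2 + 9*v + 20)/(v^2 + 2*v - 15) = (v + 4)/(v - 3)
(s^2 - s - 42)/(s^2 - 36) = (s - 7)/(s - 6)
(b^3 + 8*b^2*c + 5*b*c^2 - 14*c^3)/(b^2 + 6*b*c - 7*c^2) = b + 2*c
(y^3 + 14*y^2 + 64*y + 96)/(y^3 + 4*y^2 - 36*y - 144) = (y + 4)/(y - 6)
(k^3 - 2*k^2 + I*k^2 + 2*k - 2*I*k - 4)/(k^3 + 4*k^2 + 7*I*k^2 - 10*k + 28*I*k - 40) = (k^2 - k*(2 + I) + 2*I)/(k^2 + k*(4 + 5*I) + 20*I)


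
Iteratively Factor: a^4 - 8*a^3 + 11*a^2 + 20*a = (a)*(a^3 - 8*a^2 + 11*a + 20) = a*(a + 1)*(a^2 - 9*a + 20) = a*(a - 4)*(a + 1)*(a - 5)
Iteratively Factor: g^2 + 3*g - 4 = (g - 1)*(g + 4)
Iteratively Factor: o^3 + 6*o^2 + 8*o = (o + 4)*(o^2 + 2*o) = o*(o + 4)*(o + 2)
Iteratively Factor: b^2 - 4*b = (b - 4)*(b)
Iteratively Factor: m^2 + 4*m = (m + 4)*(m)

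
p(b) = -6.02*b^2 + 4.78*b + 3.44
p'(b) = 4.78 - 12.04*b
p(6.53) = -222.04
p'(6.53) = -73.84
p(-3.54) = -88.92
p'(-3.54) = 47.40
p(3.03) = -37.35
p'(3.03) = -31.70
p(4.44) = -94.01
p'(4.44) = -48.68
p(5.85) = -174.62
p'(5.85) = -65.65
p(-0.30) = 1.46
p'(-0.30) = 8.39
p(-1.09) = -8.92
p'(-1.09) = 17.90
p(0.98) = 2.34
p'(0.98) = -7.02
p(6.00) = -184.60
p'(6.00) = -67.46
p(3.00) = -36.40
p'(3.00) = -31.34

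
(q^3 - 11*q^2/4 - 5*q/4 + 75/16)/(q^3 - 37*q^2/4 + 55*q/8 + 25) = (q - 3/2)/(q - 8)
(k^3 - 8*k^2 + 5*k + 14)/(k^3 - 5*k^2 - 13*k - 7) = (k - 2)/(k + 1)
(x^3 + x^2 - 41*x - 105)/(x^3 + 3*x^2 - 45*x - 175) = (x + 3)/(x + 5)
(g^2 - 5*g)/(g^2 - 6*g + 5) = g/(g - 1)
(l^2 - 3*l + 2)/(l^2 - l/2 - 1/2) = 2*(l - 2)/(2*l + 1)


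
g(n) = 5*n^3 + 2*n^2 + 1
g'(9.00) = 1251.00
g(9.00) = 3808.00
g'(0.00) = 0.00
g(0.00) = 1.00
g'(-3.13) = 134.43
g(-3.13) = -132.73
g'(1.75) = 52.94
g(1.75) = 33.92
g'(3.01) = 147.94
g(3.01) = 155.47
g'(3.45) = 192.34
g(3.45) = 230.12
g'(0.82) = 13.37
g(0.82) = 5.10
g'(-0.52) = 1.98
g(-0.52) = 0.84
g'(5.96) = 556.66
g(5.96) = 1130.59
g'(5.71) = 511.90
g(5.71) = 997.06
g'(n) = 15*n^2 + 4*n = n*(15*n + 4)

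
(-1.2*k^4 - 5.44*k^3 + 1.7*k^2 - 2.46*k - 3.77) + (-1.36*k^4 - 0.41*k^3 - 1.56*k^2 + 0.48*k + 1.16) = -2.56*k^4 - 5.85*k^3 + 0.14*k^2 - 1.98*k - 2.61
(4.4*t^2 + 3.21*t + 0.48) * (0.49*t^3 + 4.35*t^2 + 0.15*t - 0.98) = 2.156*t^5 + 20.7129*t^4 + 14.8587*t^3 - 1.7425*t^2 - 3.0738*t - 0.4704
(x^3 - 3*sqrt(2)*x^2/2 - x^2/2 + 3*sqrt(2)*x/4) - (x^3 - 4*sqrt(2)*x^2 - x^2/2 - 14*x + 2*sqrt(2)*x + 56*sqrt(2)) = 5*sqrt(2)*x^2/2 - 5*sqrt(2)*x/4 + 14*x - 56*sqrt(2)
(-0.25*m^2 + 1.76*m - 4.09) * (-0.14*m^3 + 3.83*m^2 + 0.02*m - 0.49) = 0.035*m^5 - 1.2039*m^4 + 7.3084*m^3 - 15.507*m^2 - 0.9442*m + 2.0041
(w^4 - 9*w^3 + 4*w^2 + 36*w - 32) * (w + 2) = w^5 - 7*w^4 - 14*w^3 + 44*w^2 + 40*w - 64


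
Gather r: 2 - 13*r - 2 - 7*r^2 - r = -7*r^2 - 14*r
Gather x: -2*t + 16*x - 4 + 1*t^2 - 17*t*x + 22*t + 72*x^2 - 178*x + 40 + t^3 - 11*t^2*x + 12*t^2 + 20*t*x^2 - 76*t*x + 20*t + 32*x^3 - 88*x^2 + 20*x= t^3 + 13*t^2 + 40*t + 32*x^3 + x^2*(20*t - 16) + x*(-11*t^2 - 93*t - 142) + 36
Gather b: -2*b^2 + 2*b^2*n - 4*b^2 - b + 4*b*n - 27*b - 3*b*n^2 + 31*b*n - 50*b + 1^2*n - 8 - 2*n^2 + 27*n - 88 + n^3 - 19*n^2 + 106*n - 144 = b^2*(2*n - 6) + b*(-3*n^2 + 35*n - 78) + n^3 - 21*n^2 + 134*n - 240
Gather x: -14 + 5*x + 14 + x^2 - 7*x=x^2 - 2*x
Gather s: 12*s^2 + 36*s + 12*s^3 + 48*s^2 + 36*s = 12*s^3 + 60*s^2 + 72*s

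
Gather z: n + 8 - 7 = n + 1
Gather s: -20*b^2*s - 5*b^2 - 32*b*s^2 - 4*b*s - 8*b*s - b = -5*b^2 - 32*b*s^2 - b + s*(-20*b^2 - 12*b)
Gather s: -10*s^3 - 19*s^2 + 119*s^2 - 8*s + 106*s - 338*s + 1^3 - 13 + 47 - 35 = -10*s^3 + 100*s^2 - 240*s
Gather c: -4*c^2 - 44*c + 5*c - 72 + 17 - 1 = -4*c^2 - 39*c - 56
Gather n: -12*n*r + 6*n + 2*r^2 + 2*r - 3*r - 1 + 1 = n*(6 - 12*r) + 2*r^2 - r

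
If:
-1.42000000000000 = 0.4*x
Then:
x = -3.55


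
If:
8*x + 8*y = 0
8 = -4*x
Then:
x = -2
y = 2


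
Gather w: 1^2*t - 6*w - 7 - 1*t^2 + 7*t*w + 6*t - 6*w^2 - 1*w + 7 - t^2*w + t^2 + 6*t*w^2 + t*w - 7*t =w^2*(6*t - 6) + w*(-t^2 + 8*t - 7)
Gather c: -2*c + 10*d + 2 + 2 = -2*c + 10*d + 4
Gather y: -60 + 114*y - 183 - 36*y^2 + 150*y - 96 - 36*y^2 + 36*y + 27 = -72*y^2 + 300*y - 312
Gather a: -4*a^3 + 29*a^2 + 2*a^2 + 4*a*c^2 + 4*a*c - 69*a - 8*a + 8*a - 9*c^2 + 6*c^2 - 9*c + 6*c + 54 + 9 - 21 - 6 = -4*a^3 + 31*a^2 + a*(4*c^2 + 4*c - 69) - 3*c^2 - 3*c + 36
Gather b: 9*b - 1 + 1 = 9*b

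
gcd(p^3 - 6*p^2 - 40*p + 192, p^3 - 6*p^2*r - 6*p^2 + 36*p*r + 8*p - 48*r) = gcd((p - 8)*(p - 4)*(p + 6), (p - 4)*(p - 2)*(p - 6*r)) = p - 4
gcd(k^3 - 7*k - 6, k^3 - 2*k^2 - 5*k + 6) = k^2 - k - 6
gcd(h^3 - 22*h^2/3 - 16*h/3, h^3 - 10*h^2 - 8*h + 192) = h - 8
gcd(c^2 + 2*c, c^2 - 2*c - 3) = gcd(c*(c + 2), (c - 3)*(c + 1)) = 1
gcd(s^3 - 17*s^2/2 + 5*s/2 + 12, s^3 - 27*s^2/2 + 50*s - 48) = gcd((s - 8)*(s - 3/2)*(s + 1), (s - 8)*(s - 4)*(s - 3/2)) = s^2 - 19*s/2 + 12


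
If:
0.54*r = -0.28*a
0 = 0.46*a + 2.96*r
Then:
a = 0.00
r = 0.00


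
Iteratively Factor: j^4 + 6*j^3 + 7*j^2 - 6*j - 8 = (j - 1)*(j^3 + 7*j^2 + 14*j + 8) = (j - 1)*(j + 1)*(j^2 + 6*j + 8) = (j - 1)*(j + 1)*(j + 2)*(j + 4)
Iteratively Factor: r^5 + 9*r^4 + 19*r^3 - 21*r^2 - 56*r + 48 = (r + 4)*(r^4 + 5*r^3 - r^2 - 17*r + 12) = (r - 1)*(r + 4)*(r^3 + 6*r^2 + 5*r - 12) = (r - 1)*(r + 4)^2*(r^2 + 2*r - 3) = (r - 1)^2*(r + 4)^2*(r + 3)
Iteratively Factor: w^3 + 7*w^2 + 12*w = (w + 4)*(w^2 + 3*w) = (w + 3)*(w + 4)*(w)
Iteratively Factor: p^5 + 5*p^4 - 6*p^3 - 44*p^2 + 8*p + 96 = (p - 2)*(p^4 + 7*p^3 + 8*p^2 - 28*p - 48) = (p - 2)*(p + 2)*(p^3 + 5*p^2 - 2*p - 24) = (p - 2)*(p + 2)*(p + 4)*(p^2 + p - 6) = (p - 2)^2*(p + 2)*(p + 4)*(p + 3)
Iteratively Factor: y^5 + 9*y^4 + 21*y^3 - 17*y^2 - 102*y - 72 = (y + 4)*(y^4 + 5*y^3 + y^2 - 21*y - 18) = (y - 2)*(y + 4)*(y^3 + 7*y^2 + 15*y + 9) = (y - 2)*(y + 3)*(y + 4)*(y^2 + 4*y + 3) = (y - 2)*(y + 3)^2*(y + 4)*(y + 1)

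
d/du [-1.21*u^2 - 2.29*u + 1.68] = -2.42*u - 2.29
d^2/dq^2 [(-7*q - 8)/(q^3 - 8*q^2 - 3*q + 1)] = 2*(-(7*q + 8)*(-3*q^2 + 16*q + 3)^2 + (21*q^2 - 112*q + (3*q - 8)*(7*q + 8) - 21)*(q^3 - 8*q^2 - 3*q + 1))/(q^3 - 8*q^2 - 3*q + 1)^3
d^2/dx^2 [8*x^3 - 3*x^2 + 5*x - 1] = 48*x - 6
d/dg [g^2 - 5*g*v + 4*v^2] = 2*g - 5*v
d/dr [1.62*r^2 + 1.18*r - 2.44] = 3.24*r + 1.18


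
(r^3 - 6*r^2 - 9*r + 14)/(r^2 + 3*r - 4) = (r^2 - 5*r - 14)/(r + 4)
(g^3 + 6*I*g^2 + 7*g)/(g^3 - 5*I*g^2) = (g^2 + 6*I*g + 7)/(g*(g - 5*I))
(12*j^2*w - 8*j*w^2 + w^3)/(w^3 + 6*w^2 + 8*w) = (12*j^2 - 8*j*w + w^2)/(w^2 + 6*w + 8)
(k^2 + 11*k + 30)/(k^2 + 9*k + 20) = (k + 6)/(k + 4)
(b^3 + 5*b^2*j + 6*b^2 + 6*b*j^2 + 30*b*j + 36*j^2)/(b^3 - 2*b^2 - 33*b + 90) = (b^2 + 5*b*j + 6*j^2)/(b^2 - 8*b + 15)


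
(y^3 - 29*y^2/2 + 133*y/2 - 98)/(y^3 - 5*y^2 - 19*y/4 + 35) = 2*(y - 7)/(2*y + 5)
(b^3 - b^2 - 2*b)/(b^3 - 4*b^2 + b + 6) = b/(b - 3)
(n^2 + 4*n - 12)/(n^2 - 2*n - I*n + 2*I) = (n + 6)/(n - I)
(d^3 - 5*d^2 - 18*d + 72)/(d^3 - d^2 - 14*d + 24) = (d - 6)/(d - 2)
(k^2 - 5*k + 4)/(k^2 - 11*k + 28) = (k - 1)/(k - 7)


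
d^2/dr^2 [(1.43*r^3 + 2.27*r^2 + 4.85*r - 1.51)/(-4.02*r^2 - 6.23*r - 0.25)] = (2.8421709430404e-14*r^5 - 151.18399*r^3 + 146.737974*r^2 + 255.613326*r + 129.003858)/(64.964808*r^6 + 302.037876*r^5 + 480.203874*r^4 + 279.371267*r^3 + 29.863425*r^2 + 1.168125*r + 0.015625)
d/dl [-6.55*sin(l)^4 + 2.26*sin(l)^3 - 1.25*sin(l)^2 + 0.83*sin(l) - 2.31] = (-26.2*sin(l)^3 + 6.78*sin(l)^2 - 2.5*sin(l) + 0.83)*cos(l)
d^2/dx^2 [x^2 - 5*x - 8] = 2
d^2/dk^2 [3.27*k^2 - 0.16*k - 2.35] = 6.54000000000000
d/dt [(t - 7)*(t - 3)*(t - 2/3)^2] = 4*t^3 - 34*t^2 + 626*t/9 - 292/9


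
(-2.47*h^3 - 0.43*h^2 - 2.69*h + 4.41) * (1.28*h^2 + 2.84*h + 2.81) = -3.1616*h^5 - 7.5652*h^4 - 11.6051*h^3 - 3.2031*h^2 + 4.9655*h + 12.3921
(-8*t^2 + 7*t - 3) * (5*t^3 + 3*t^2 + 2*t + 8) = -40*t^5 + 11*t^4 - 10*t^3 - 59*t^2 + 50*t - 24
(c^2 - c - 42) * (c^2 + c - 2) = c^4 - 45*c^2 - 40*c + 84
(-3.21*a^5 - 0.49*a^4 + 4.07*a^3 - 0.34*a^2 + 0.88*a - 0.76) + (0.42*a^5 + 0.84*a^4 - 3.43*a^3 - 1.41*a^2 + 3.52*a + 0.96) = -2.79*a^5 + 0.35*a^4 + 0.64*a^3 - 1.75*a^2 + 4.4*a + 0.2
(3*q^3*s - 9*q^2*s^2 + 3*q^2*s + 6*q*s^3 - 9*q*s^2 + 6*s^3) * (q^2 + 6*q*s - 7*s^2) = 3*q^5*s + 9*q^4*s^2 + 3*q^4*s - 69*q^3*s^3 + 9*q^3*s^2 + 99*q^2*s^4 - 69*q^2*s^3 - 42*q*s^5 + 99*q*s^4 - 42*s^5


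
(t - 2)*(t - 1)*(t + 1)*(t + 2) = t^4 - 5*t^2 + 4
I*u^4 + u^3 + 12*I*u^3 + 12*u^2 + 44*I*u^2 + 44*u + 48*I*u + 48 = (u + 2)*(u + 4)*(u + 6)*(I*u + 1)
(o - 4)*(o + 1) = o^2 - 3*o - 4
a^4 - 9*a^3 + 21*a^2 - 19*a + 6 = (a - 6)*(a - 1)^3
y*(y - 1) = y^2 - y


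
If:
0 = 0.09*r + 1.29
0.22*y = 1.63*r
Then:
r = -14.33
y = -106.20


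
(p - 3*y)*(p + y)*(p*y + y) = p^3*y - 2*p^2*y^2 + p^2*y - 3*p*y^3 - 2*p*y^2 - 3*y^3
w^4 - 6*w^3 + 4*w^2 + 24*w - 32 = (w - 4)*(w - 2)^2*(w + 2)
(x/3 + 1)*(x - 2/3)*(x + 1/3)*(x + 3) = x^4/3 + 17*x^3/9 + 61*x^2/27 - 13*x/9 - 2/3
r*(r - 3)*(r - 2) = r^3 - 5*r^2 + 6*r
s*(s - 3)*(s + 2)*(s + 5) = s^4 + 4*s^3 - 11*s^2 - 30*s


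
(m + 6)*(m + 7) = m^2 + 13*m + 42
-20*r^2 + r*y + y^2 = (-4*r + y)*(5*r + y)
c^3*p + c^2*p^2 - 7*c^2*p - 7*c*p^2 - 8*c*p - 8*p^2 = (c - 8)*(c + p)*(c*p + p)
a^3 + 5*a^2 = a^2*(a + 5)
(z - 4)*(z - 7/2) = z^2 - 15*z/2 + 14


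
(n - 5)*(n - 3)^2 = n^3 - 11*n^2 + 39*n - 45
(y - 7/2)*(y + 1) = y^2 - 5*y/2 - 7/2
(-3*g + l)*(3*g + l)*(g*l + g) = -9*g^3*l - 9*g^3 + g*l^3 + g*l^2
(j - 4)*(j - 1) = j^2 - 5*j + 4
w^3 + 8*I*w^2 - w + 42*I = (w - 2*I)*(w + 3*I)*(w + 7*I)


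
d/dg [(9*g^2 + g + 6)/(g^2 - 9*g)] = 2*(-41*g^2 - 6*g + 27)/(g^2*(g^2 - 18*g + 81))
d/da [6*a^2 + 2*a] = 12*a + 2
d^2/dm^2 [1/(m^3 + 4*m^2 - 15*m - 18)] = 2*(-(3*m + 4)*(m^3 + 4*m^2 - 15*m - 18) + (3*m^2 + 8*m - 15)^2)/(m^3 + 4*m^2 - 15*m - 18)^3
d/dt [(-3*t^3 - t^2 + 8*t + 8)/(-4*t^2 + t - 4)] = (12*t^4 - 6*t^3 + 67*t^2 + 72*t - 40)/(16*t^4 - 8*t^3 + 33*t^2 - 8*t + 16)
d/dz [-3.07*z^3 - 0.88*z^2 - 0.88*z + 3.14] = -9.21*z^2 - 1.76*z - 0.88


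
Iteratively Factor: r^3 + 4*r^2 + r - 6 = (r + 2)*(r^2 + 2*r - 3) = (r - 1)*(r + 2)*(r + 3)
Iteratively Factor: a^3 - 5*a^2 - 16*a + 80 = (a - 4)*(a^2 - a - 20) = (a - 4)*(a + 4)*(a - 5)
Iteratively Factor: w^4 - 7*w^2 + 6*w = (w - 1)*(w^3 + w^2 - 6*w) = w*(w - 1)*(w^2 + w - 6) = w*(w - 1)*(w + 3)*(w - 2)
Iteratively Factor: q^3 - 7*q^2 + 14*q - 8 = (q - 1)*(q^2 - 6*q + 8) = (q - 4)*(q - 1)*(q - 2)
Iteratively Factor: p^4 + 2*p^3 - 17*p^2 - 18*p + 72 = (p - 3)*(p^3 + 5*p^2 - 2*p - 24) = (p - 3)*(p + 3)*(p^2 + 2*p - 8) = (p - 3)*(p + 3)*(p + 4)*(p - 2)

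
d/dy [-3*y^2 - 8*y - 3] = -6*y - 8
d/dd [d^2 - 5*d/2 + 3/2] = 2*d - 5/2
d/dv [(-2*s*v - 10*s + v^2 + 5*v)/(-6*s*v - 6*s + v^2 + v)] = ((-6*s + 2*v + 1)*(2*s*v + 10*s - v^2 - 5*v) + (2*s - 2*v - 5)*(6*s*v + 6*s - v^2 - v))/(6*s*v + 6*s - v^2 - v)^2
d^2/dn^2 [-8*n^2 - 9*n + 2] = -16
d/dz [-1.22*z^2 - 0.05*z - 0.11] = -2.44*z - 0.05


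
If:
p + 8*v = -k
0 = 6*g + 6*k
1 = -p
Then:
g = 8*v - 1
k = 1 - 8*v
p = -1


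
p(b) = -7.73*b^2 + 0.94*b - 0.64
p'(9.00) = -138.20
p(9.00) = -618.31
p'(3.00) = -45.44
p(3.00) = -67.39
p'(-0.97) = 15.94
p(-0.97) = -8.82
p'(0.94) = -13.59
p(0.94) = -6.59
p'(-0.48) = 8.36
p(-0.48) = -2.87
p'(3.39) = -51.47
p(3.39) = -86.29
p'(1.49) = -22.10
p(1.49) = -16.40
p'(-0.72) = 12.07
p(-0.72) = -5.32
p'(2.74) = -41.42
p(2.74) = -56.10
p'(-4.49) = 70.36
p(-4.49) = -160.70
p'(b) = 0.94 - 15.46*b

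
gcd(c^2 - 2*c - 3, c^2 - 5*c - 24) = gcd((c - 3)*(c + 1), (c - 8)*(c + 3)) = 1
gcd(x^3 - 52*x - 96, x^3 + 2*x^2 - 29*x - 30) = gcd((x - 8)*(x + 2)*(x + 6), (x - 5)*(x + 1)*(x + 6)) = x + 6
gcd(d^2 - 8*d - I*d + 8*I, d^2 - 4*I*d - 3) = d - I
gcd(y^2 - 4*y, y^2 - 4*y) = y^2 - 4*y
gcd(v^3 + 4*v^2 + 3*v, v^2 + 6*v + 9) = v + 3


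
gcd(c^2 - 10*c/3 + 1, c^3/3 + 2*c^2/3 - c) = 1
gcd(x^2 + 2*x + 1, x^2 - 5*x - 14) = 1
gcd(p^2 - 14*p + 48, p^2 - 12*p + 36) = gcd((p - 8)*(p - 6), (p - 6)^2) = p - 6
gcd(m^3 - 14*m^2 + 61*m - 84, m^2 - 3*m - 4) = m - 4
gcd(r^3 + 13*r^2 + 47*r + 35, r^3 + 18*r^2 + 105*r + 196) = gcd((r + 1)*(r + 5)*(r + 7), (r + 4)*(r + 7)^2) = r + 7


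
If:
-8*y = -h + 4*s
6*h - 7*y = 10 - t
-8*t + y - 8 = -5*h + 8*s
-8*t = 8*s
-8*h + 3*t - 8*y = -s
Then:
No Solution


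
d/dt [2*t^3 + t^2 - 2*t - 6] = 6*t^2 + 2*t - 2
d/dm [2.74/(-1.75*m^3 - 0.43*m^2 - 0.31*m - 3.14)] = (14.385*m^2 + 2.3564*m + 0.8494)/(1.75*m^3 + 0.43*m^2 + 0.31*m + 3.14)^2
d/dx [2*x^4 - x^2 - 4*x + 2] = 8*x^3 - 2*x - 4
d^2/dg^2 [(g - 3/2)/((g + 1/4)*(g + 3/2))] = 64*(16*g^3 - 72*g^2 - 144*g - 75)/(512*g^6 + 2688*g^5 + 5280*g^4 + 4760*g^3 + 1980*g^2 + 378*g + 27)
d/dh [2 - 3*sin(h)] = -3*cos(h)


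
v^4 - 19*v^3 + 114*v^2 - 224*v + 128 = (v - 8)^2*(v - 2)*(v - 1)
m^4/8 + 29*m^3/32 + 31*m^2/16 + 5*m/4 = m*(m/4 + 1)*(m/2 + 1)*(m + 5/4)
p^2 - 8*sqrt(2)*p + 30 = (p - 5*sqrt(2))*(p - 3*sqrt(2))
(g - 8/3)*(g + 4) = g^2 + 4*g/3 - 32/3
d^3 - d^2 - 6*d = d*(d - 3)*(d + 2)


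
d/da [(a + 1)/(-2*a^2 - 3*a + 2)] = (2*a^2 + 4*a + 5)/(4*a^4 + 12*a^3 + a^2 - 12*a + 4)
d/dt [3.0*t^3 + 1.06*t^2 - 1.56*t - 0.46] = 9.0*t^2 + 2.12*t - 1.56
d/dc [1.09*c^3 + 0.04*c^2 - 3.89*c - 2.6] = 3.27*c^2 + 0.08*c - 3.89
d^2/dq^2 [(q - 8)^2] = 2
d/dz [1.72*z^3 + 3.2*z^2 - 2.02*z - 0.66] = 5.16*z^2 + 6.4*z - 2.02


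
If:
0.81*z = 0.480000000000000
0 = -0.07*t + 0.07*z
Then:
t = 0.59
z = 0.59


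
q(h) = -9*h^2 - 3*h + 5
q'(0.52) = -12.36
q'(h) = -18*h - 3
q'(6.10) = -112.80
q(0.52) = 1.01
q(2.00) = -37.00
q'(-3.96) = 68.28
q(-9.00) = -697.00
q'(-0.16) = -0.12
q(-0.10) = 5.21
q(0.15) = 4.35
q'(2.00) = -39.00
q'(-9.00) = 159.00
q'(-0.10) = -1.20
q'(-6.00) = 105.00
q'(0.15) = -5.70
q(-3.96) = -124.25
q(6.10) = -348.19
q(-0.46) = 4.48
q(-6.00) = -301.00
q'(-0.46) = 5.28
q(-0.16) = 5.25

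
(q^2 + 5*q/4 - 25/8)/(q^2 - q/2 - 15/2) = (q - 5/4)/(q - 3)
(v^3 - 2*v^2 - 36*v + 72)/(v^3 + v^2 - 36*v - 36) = (v - 2)/(v + 1)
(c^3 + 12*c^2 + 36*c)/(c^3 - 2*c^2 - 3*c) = (c^2 + 12*c + 36)/(c^2 - 2*c - 3)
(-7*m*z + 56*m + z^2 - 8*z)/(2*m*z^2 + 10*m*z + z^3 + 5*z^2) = (-7*m*z + 56*m + z^2 - 8*z)/(z*(2*m*z + 10*m + z^2 + 5*z))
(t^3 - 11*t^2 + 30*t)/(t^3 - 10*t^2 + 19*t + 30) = t/(t + 1)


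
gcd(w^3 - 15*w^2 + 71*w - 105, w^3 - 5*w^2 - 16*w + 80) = w - 5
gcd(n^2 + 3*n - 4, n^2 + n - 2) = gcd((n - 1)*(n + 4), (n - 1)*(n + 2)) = n - 1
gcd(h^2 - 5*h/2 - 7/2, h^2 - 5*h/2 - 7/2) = h^2 - 5*h/2 - 7/2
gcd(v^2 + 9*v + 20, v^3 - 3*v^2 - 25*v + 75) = v + 5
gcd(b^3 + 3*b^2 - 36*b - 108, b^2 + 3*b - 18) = b + 6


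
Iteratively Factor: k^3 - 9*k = (k + 3)*(k^2 - 3*k) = k*(k + 3)*(k - 3)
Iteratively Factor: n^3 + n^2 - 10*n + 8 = (n + 4)*(n^2 - 3*n + 2) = (n - 1)*(n + 4)*(n - 2)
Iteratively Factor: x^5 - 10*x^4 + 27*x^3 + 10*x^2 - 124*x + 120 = (x - 2)*(x^4 - 8*x^3 + 11*x^2 + 32*x - 60) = (x - 5)*(x - 2)*(x^3 - 3*x^2 - 4*x + 12) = (x - 5)*(x - 2)^2*(x^2 - x - 6) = (x - 5)*(x - 2)^2*(x + 2)*(x - 3)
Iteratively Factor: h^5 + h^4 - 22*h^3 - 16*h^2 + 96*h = (h)*(h^4 + h^3 - 22*h^2 - 16*h + 96) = h*(h + 3)*(h^3 - 2*h^2 - 16*h + 32) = h*(h - 2)*(h + 3)*(h^2 - 16) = h*(h - 4)*(h - 2)*(h + 3)*(h + 4)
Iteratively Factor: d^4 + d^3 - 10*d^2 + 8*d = (d - 2)*(d^3 + 3*d^2 - 4*d) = (d - 2)*(d - 1)*(d^2 + 4*d) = (d - 2)*(d - 1)*(d + 4)*(d)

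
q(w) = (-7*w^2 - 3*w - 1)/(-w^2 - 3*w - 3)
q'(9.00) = 0.15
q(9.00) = 5.36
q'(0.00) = 0.67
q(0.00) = 0.33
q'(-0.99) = -15.64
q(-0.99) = 4.84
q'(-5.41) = 1.23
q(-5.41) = 11.82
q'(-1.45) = -25.00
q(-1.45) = 15.11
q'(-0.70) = -6.82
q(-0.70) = 1.68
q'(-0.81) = -9.71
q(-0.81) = 2.58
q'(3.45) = 0.56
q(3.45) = 3.75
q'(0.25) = 1.18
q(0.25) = 0.57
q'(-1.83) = -9.38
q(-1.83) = 22.07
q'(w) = (-14*w - 3)/(-w^2 - 3*w - 3) + (2*w + 3)*(-7*w^2 - 3*w - 1)/(-w^2 - 3*w - 3)^2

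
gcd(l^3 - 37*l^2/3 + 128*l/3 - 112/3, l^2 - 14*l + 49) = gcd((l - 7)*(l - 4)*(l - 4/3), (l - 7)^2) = l - 7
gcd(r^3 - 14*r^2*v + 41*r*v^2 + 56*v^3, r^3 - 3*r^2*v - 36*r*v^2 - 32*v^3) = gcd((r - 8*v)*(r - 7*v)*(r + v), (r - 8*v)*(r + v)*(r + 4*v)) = r^2 - 7*r*v - 8*v^2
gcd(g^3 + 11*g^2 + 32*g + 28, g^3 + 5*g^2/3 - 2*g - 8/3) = g + 2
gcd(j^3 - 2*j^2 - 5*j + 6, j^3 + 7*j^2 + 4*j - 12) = j^2 + j - 2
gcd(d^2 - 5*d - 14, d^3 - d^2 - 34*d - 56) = d^2 - 5*d - 14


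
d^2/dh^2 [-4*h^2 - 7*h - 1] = -8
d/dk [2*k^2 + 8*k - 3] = 4*k + 8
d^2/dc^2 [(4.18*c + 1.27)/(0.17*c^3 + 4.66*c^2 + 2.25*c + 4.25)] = (0.724812*c^5 + 20.308812*c^4 + 194.44222*c^3 + 132.146922*c^2 - 422.31915*c - 117.38845)/(0.004913*c^9 + 0.404022*c^8 + 11.270031*c^7 + 112.257871*c^6 + 169.363275*c^5 + 357.4014*c^4 + 287.97*c^3 + 317.060625*c^2 + 121.921875*c + 76.765625)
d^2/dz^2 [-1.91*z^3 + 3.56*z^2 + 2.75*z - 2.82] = 7.12 - 11.46*z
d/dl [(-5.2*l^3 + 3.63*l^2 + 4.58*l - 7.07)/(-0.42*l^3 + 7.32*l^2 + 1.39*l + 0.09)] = (-36.5394*l^4 - 10.6088*l^3 - 38.7921*l^2 + 104.1582*l + 10.2395)/(0.1764*l^6 - 6.1488*l^5 + 52.4148*l^4 + 20.274*l^3 + 3.2497*l^2 + 0.2502*l + 0.0081)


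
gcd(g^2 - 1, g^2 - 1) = g^2 - 1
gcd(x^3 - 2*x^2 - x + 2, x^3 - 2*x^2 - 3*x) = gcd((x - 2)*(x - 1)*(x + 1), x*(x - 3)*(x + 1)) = x + 1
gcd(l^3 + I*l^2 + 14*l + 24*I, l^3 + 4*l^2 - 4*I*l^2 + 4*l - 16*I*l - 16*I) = l - 4*I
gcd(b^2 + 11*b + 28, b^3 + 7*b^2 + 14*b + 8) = b + 4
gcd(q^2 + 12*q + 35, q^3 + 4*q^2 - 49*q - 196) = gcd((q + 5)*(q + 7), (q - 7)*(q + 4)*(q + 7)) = q + 7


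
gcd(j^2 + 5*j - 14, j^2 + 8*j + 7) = j + 7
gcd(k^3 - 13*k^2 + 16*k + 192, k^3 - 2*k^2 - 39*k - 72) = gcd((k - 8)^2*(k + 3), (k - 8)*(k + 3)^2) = k^2 - 5*k - 24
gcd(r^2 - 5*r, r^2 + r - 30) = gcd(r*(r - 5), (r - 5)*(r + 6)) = r - 5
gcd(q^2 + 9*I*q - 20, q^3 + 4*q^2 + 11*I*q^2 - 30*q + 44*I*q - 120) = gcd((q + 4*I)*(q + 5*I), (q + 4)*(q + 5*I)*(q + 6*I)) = q + 5*I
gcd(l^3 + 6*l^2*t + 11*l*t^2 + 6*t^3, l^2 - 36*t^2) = 1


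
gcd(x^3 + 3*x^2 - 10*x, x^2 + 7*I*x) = x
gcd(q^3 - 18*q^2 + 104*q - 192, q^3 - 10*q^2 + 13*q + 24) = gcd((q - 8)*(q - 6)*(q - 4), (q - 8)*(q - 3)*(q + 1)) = q - 8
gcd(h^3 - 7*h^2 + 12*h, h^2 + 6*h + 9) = 1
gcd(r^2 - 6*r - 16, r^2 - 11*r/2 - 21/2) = 1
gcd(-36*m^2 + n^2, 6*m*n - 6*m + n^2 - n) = 6*m + n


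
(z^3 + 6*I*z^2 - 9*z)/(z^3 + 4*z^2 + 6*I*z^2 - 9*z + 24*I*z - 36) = z/(z + 4)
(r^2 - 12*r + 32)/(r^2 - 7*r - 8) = (r - 4)/(r + 1)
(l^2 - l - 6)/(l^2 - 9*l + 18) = (l + 2)/(l - 6)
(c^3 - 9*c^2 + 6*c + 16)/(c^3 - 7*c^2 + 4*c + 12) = (c - 8)/(c - 6)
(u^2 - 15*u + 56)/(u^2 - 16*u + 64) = (u - 7)/(u - 8)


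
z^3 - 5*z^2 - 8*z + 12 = (z - 6)*(z - 1)*(z + 2)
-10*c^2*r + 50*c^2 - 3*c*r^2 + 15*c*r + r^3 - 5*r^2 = (-5*c + r)*(2*c + r)*(r - 5)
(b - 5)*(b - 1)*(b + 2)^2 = b^4 - 2*b^3 - 15*b^2 - 4*b + 20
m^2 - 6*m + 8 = (m - 4)*(m - 2)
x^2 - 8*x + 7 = (x - 7)*(x - 1)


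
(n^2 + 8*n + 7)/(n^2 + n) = (n + 7)/n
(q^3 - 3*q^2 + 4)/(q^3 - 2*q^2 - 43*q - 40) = (q^2 - 4*q + 4)/(q^2 - 3*q - 40)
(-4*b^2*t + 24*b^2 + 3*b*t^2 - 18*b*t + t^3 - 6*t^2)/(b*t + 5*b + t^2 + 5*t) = (-4*b^2*t + 24*b^2 + 3*b*t^2 - 18*b*t + t^3 - 6*t^2)/(b*t + 5*b + t^2 + 5*t)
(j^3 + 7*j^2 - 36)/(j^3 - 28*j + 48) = (j + 3)/(j - 4)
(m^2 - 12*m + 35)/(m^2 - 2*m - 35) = (m - 5)/(m + 5)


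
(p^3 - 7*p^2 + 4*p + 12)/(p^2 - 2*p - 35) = (-p^3 + 7*p^2 - 4*p - 12)/(-p^2 + 2*p + 35)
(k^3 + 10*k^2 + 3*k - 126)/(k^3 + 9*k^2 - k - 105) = (k + 6)/(k + 5)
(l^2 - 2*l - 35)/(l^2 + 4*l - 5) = (l - 7)/(l - 1)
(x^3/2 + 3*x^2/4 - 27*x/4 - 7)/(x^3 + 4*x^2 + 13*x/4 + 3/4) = (2*x^3 + 3*x^2 - 27*x - 28)/(4*x^3 + 16*x^2 + 13*x + 3)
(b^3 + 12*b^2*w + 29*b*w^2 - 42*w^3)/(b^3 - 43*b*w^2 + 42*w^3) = (-b - 6*w)/(-b + 6*w)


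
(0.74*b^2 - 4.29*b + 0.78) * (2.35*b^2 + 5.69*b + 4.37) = 1.739*b^4 - 5.8709*b^3 - 19.3433*b^2 - 14.3091*b + 3.4086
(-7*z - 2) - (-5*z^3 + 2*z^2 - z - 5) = 5*z^3 - 2*z^2 - 6*z + 3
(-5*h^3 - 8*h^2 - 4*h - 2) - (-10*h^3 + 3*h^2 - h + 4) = 5*h^3 - 11*h^2 - 3*h - 6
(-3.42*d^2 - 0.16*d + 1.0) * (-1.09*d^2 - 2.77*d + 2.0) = 3.7278*d^4 + 9.6478*d^3 - 7.4868*d^2 - 3.09*d + 2.0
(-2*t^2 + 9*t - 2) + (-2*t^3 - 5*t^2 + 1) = -2*t^3 - 7*t^2 + 9*t - 1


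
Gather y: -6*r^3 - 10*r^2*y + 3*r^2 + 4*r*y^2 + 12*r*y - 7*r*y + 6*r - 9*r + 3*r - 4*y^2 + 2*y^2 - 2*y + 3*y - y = -6*r^3 + 3*r^2 + y^2*(4*r - 2) + y*(-10*r^2 + 5*r)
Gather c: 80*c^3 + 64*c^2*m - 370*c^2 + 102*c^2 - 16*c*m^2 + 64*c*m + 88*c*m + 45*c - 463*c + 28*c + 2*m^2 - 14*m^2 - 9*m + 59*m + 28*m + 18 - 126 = 80*c^3 + c^2*(64*m - 268) + c*(-16*m^2 + 152*m - 390) - 12*m^2 + 78*m - 108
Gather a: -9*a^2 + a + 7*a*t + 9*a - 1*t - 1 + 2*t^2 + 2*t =-9*a^2 + a*(7*t + 10) + 2*t^2 + t - 1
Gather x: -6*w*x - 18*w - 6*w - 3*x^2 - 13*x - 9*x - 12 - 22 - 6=-24*w - 3*x^2 + x*(-6*w - 22) - 40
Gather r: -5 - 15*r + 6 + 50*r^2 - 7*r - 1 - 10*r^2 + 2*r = 40*r^2 - 20*r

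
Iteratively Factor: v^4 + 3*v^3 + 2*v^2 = (v)*(v^3 + 3*v^2 + 2*v) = v*(v + 1)*(v^2 + 2*v) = v*(v + 1)*(v + 2)*(v)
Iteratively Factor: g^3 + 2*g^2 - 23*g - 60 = (g - 5)*(g^2 + 7*g + 12) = (g - 5)*(g + 4)*(g + 3)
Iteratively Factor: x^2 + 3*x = (x)*(x + 3)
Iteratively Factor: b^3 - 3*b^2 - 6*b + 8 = (b + 2)*(b^2 - 5*b + 4) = (b - 1)*(b + 2)*(b - 4)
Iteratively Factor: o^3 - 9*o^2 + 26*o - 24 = (o - 2)*(o^2 - 7*o + 12) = (o - 3)*(o - 2)*(o - 4)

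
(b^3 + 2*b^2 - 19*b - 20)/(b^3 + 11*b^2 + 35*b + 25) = (b - 4)/(b + 5)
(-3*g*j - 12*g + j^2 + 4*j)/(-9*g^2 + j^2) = (j + 4)/(3*g + j)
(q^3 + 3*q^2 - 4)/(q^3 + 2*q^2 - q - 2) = (q + 2)/(q + 1)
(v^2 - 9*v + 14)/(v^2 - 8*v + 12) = (v - 7)/(v - 6)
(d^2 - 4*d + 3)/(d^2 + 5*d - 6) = (d - 3)/(d + 6)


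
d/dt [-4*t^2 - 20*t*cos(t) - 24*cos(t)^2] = 20*t*sin(t) - 8*t + 24*sin(2*t) - 20*cos(t)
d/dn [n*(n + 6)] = 2*n + 6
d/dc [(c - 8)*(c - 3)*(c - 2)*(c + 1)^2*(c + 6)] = 6*c^5 - 25*c^4 - 180*c^3 + 471*c^2 + 272*c - 348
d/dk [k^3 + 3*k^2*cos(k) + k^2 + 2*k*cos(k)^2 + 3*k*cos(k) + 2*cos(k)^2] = -3*k^2*sin(k) + 3*k^2 - 3*k*sin(k) - 2*k*sin(2*k) + 6*k*cos(k) + 2*k - 2*sin(2*k) + 3*cos(k) + cos(2*k) + 1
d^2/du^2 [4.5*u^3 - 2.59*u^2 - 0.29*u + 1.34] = 27.0*u - 5.18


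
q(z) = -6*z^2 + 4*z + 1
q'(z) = 4 - 12*z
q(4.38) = -96.59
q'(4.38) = -48.56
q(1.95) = -14.02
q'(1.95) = -19.40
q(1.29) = -3.82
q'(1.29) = -11.48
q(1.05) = -1.42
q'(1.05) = -8.60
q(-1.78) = -25.13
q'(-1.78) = 25.36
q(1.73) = -10.04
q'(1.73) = -16.76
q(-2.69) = -53.18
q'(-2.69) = 36.28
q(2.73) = -32.80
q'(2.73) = -28.76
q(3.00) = -41.00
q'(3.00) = -32.00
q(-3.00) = -65.00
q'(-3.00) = 40.00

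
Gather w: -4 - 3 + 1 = -6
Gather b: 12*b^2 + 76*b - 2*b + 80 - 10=12*b^2 + 74*b + 70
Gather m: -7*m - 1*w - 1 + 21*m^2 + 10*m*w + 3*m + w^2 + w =21*m^2 + m*(10*w - 4) + w^2 - 1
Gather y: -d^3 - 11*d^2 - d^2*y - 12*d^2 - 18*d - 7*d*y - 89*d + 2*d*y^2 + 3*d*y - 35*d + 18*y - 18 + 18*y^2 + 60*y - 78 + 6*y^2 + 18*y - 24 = -d^3 - 23*d^2 - 142*d + y^2*(2*d + 24) + y*(-d^2 - 4*d + 96) - 120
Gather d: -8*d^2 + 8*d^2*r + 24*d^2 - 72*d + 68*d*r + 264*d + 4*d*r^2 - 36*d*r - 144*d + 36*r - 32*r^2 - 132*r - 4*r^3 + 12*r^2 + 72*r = d^2*(8*r + 16) + d*(4*r^2 + 32*r + 48) - 4*r^3 - 20*r^2 - 24*r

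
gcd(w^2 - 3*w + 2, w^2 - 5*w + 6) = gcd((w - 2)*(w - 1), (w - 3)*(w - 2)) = w - 2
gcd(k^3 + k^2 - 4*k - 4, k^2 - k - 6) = k + 2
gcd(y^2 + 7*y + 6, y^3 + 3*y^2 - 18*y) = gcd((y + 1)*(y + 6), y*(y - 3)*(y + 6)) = y + 6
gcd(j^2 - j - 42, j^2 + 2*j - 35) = 1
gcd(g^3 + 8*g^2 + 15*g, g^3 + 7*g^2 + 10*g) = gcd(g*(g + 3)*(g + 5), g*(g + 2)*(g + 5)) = g^2 + 5*g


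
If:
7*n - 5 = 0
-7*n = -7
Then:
No Solution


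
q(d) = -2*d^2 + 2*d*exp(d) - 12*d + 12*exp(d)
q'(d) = 2*d*exp(d) - 4*d + 14*exp(d) - 12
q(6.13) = 10997.21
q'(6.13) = 12028.27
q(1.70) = 58.12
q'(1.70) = 76.45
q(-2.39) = 17.92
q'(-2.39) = -1.60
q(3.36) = 476.03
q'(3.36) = 571.07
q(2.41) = 146.74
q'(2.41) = 187.90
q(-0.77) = 12.90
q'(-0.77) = -3.15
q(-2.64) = 18.22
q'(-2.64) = -0.82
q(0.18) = 12.57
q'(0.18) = 4.47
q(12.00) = 5858740.49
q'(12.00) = 6184622.07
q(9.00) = 242822.52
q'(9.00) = 259250.69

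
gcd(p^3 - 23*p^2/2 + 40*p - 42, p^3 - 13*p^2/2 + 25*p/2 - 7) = p^2 - 11*p/2 + 7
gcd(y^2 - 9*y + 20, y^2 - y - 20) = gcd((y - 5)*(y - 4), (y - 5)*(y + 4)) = y - 5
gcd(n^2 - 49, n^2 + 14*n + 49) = n + 7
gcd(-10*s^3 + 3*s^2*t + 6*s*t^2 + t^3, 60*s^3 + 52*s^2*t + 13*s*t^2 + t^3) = 10*s^2 + 7*s*t + t^2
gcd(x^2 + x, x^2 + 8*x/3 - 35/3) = 1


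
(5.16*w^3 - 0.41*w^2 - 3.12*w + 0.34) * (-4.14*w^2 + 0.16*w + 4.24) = -21.3624*w^5 + 2.523*w^4 + 34.7296*w^3 - 3.6452*w^2 - 13.1744*w + 1.4416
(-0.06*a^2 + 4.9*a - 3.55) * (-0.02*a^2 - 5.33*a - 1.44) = 0.0012*a^4 + 0.2218*a^3 - 25.9596*a^2 + 11.8655*a + 5.112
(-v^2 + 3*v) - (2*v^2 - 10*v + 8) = -3*v^2 + 13*v - 8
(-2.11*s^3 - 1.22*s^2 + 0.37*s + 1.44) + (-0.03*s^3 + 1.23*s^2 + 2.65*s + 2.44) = -2.14*s^3 + 0.01*s^2 + 3.02*s + 3.88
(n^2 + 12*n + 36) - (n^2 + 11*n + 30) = n + 6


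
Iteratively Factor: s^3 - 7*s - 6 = (s + 1)*(s^2 - s - 6) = (s - 3)*(s + 1)*(s + 2)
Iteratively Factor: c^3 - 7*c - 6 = (c + 2)*(c^2 - 2*c - 3) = (c - 3)*(c + 2)*(c + 1)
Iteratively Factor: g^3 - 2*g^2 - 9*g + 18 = (g - 3)*(g^2 + g - 6) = (g - 3)*(g - 2)*(g + 3)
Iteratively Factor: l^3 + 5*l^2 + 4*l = (l + 4)*(l^2 + l) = l*(l + 4)*(l + 1)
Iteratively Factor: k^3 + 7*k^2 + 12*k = (k)*(k^2 + 7*k + 12) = k*(k + 3)*(k + 4)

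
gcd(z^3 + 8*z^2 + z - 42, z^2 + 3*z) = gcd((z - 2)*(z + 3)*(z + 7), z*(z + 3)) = z + 3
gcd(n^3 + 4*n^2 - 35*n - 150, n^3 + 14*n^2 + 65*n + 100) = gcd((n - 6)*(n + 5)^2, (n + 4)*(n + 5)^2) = n^2 + 10*n + 25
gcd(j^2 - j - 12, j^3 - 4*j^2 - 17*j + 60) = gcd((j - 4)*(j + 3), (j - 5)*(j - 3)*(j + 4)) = 1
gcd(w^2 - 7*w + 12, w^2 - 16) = w - 4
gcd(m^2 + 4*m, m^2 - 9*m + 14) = 1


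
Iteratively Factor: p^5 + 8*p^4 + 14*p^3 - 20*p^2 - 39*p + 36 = (p + 3)*(p^4 + 5*p^3 - p^2 - 17*p + 12) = (p + 3)^2*(p^3 + 2*p^2 - 7*p + 4) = (p - 1)*(p + 3)^2*(p^2 + 3*p - 4) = (p - 1)*(p + 3)^2*(p + 4)*(p - 1)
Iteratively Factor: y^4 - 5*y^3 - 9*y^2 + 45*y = (y + 3)*(y^3 - 8*y^2 + 15*y) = y*(y + 3)*(y^2 - 8*y + 15) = y*(y - 5)*(y + 3)*(y - 3)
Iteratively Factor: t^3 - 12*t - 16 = (t - 4)*(t^2 + 4*t + 4) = (t - 4)*(t + 2)*(t + 2)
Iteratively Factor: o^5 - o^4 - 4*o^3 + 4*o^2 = (o - 2)*(o^4 + o^3 - 2*o^2) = o*(o - 2)*(o^3 + o^2 - 2*o) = o*(o - 2)*(o + 2)*(o^2 - o) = o*(o - 2)*(o - 1)*(o + 2)*(o)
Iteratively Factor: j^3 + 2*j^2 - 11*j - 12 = (j + 4)*(j^2 - 2*j - 3) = (j - 3)*(j + 4)*(j + 1)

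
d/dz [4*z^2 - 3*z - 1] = 8*z - 3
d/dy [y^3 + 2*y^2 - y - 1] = 3*y^2 + 4*y - 1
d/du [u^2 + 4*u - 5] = 2*u + 4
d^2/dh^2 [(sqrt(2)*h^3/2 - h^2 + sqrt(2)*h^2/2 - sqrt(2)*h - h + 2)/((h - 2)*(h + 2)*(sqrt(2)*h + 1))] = 2*(-3*h^3 + sqrt(2)*h^3 + 12*h^2 - 18*h - 3*sqrt(2)*h + 3*sqrt(2) + 11)/(2*sqrt(2)*h^6 - 12*sqrt(2)*h^5 + 6*h^5 - 36*h^4 + 27*sqrt(2)*h^4 - 34*sqrt(2)*h^3 + 73*h^3 - 54*h^2 + 36*sqrt(2)*h^2 - 24*sqrt(2)*h + 12*h - 8)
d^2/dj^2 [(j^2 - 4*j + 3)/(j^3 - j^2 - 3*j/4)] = 8*(16*j^6 - 192*j^5 + 516*j^4 - 508*j^3 + 36*j^2 + 108*j + 27)/(j^3*(64*j^6 - 192*j^5 + 48*j^4 + 224*j^3 - 36*j^2 - 108*j - 27))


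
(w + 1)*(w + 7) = w^2 + 8*w + 7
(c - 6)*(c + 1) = c^2 - 5*c - 6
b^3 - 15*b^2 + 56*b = b*(b - 8)*(b - 7)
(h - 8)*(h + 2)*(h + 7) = h^3 + h^2 - 58*h - 112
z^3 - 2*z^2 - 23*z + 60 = (z - 4)*(z - 3)*(z + 5)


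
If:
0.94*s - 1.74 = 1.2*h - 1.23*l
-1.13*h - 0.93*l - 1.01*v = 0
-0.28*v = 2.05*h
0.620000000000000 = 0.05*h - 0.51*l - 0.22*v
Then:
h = -0.35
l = -2.35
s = 4.48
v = 2.56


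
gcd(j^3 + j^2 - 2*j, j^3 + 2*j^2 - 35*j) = j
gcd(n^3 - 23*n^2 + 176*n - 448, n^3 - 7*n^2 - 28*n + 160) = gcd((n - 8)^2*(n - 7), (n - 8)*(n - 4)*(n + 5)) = n - 8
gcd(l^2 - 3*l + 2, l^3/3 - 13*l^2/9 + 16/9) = 1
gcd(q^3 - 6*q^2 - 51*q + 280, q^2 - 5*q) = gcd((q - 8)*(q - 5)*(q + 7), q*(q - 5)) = q - 5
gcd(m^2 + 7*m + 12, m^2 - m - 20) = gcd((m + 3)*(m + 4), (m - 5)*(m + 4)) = m + 4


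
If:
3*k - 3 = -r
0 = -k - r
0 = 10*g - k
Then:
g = 3/20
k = 3/2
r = -3/2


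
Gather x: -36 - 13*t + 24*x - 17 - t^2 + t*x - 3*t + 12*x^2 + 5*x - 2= -t^2 - 16*t + 12*x^2 + x*(t + 29) - 55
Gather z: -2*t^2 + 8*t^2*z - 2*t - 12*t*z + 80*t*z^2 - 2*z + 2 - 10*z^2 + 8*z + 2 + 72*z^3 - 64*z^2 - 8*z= -2*t^2 - 2*t + 72*z^3 + z^2*(80*t - 74) + z*(8*t^2 - 12*t - 2) + 4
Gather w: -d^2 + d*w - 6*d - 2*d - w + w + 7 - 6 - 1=-d^2 + d*w - 8*d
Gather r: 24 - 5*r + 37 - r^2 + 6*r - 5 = -r^2 + r + 56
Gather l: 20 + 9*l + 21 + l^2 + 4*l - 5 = l^2 + 13*l + 36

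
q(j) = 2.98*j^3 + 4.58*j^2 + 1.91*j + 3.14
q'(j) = 8.94*j^2 + 9.16*j + 1.91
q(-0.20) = 2.92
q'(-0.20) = 0.44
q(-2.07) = -7.62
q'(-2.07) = 21.26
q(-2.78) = -30.80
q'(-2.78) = 45.54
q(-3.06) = -45.20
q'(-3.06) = 57.59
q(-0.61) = 3.00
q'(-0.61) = -0.35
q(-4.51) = -185.68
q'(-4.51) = 142.44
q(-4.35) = -163.80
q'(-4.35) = 131.23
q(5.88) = 778.55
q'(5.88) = 364.87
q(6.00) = 823.16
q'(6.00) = 378.71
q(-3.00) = -41.83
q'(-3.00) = 54.89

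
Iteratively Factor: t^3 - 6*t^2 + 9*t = (t)*(t^2 - 6*t + 9) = t*(t - 3)*(t - 3)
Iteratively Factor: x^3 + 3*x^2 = (x)*(x^2 + 3*x) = x*(x + 3)*(x)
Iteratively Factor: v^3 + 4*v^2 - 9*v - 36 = (v - 3)*(v^2 + 7*v + 12) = (v - 3)*(v + 3)*(v + 4)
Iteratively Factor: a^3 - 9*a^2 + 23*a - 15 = (a - 5)*(a^2 - 4*a + 3) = (a - 5)*(a - 1)*(a - 3)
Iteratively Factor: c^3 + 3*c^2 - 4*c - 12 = (c + 2)*(c^2 + c - 6) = (c - 2)*(c + 2)*(c + 3)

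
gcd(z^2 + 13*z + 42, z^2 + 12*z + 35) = z + 7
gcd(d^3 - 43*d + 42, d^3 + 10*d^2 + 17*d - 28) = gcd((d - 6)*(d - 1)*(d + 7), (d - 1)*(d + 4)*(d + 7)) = d^2 + 6*d - 7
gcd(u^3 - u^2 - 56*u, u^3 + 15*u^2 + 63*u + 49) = u + 7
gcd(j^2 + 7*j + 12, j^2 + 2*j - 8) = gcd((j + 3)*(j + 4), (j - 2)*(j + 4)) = j + 4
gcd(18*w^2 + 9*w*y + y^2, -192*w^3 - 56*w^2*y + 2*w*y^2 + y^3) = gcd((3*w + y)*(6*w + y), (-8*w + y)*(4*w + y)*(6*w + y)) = 6*w + y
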